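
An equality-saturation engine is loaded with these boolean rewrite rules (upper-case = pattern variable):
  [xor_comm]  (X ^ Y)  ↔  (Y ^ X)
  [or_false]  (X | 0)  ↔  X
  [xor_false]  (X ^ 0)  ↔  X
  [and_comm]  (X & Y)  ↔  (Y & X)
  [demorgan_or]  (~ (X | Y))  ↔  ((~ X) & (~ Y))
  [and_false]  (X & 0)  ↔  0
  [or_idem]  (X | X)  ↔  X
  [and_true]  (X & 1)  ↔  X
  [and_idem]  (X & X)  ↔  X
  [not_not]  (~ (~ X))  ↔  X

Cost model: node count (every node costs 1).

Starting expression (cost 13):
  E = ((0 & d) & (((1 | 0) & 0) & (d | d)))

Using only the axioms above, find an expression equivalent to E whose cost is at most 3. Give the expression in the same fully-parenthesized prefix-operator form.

(0 & d)   [cost 3]

step 1: or_false (→) rewrites (1 | 0) into 1, now ((0 & d) & ((1 & 0) & (d | d)))
step 2: or_idem (→) rewrites (d | d) into d, now ((0 & d) & ((1 & 0) & d))
step 3: and_false (→) rewrites (1 & 0) into 0, now ((0 & d) & (0 & d))
step 4: and_idem (→) rewrites ((0 & d) & (0 & d)) into (0 & d), reaching cost 3 (bound 3)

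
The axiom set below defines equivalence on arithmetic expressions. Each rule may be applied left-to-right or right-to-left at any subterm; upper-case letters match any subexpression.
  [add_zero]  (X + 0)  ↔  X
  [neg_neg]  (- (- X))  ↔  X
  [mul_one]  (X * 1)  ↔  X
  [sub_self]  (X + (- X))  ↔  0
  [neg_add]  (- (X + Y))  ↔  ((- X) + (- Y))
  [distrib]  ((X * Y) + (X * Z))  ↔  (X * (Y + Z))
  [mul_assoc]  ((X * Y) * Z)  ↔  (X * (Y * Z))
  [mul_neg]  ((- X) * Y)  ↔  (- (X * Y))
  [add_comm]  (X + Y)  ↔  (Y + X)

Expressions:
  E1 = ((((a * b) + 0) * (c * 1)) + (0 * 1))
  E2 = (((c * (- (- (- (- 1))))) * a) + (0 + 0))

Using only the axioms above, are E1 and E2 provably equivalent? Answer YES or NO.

NO

Every axiom is a valid identity, so a rewrite proof would force E1 and E2 to agree under every assignment.
At a=1, b=0, c=1: E1 = 0 but E2 = 1; they differ, so no derivation exists.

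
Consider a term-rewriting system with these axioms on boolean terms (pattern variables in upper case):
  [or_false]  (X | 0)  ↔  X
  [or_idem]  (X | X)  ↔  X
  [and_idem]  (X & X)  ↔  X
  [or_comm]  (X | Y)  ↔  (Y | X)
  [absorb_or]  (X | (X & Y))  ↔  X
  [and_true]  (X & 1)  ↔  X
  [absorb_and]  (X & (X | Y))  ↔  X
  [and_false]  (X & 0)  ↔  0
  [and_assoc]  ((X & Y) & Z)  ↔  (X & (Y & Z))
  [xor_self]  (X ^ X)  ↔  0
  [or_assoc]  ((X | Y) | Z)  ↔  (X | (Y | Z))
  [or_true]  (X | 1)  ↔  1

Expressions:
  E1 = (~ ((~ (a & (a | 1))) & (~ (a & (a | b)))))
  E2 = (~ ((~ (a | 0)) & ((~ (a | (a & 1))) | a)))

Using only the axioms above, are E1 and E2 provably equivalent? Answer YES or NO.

step 1: absorb_and (→) rewrites (a & (a | 1)) into a, now (~ ((~ a) & (~ (a & (a | b)))))
step 2: absorb_and (→) rewrites (a & (a | b)) into a, now (~ ((~ a) & (~ a)))
step 3: and_idem (→) rewrites ((~ a) & (~ a)) into (~ a), now (~ (~ a))
step 4: absorb_and (←) rewrites (~ a) into ((~ a) & ((~ a) | a)), now (~ ((~ a) & ((~ a) | a)))
step 5: absorb_or (←) rewrites a into (a | (a & 1)), now (~ ((~ a) & ((~ (a | (a & 1))) | a)))
step 6: or_false (←) rewrites a into (a | 0), which is E2

YES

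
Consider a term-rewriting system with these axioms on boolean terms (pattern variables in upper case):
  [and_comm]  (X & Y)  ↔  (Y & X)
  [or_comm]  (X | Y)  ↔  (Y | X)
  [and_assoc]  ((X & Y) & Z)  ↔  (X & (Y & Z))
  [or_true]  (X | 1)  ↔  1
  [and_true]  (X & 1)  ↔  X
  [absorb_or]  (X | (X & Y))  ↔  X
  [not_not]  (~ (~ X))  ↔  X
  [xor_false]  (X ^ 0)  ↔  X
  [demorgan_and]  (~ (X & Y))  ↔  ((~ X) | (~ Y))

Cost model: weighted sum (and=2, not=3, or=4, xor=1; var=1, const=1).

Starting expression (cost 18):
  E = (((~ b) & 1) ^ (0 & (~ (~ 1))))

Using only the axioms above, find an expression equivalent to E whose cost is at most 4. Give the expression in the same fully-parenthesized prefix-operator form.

1. [not_not →] (~ (~ 1))  →  1;  E = (((~ b) & 1) ^ (0 & 1))
2. [and_true →] ((~ b) & 1)  →  (~ b);  E = ((~ b) ^ (0 & 1))
3. [and_true →] (0 & 1)  →  0;  E = ((~ b) ^ 0)
4. [xor_false →] ((~ b) ^ 0)  →  (~ b);  cost 4 ≤ 4, done

(~ b)   [cost 4]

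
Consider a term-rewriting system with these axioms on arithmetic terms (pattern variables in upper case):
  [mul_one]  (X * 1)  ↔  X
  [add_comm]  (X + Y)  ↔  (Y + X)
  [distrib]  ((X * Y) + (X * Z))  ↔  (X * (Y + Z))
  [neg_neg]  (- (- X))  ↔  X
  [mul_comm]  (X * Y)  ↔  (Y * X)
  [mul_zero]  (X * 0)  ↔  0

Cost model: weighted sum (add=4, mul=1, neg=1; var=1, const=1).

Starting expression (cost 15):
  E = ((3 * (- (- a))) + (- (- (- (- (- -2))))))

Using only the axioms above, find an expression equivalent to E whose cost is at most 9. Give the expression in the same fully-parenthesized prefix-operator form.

((3 * a) + (- -2))   [cost 9]

1. [neg_neg →] (- (- (- -2)))  →  (- -2);  E = ((3 * (- (- a))) + (- (- (- -2))))
2. [neg_neg →] (- (- (- -2)))  →  (- -2);  E = ((3 * (- (- a))) + (- -2))
3. [neg_neg →] (- (- a))  →  a;  cost 9 ≤ 9, done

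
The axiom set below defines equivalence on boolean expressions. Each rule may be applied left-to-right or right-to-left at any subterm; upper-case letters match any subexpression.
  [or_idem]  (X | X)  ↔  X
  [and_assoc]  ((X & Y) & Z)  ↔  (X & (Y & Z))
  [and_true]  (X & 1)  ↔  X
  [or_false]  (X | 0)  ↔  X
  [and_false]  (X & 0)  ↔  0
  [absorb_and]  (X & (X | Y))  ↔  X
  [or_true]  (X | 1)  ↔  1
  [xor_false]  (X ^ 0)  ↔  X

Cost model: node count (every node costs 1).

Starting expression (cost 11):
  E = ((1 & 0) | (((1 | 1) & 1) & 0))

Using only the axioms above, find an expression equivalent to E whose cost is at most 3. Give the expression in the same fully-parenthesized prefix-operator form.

(1 & 0)   [cost 3]

(1) ((1 | 1) & 1)  =[and_true →]=  (1 | 1)    ⊢ ((1 & 0) | ((1 | 1) & 0))
(2) (1 | 1)  =[or_idem →]=  1    ⊢ ((1 & 0) | (1 & 0))
(3) ((1 & 0) | (1 & 0))  =[or_idem →]=  (1 & 0)    ⊢ cost 3, within 3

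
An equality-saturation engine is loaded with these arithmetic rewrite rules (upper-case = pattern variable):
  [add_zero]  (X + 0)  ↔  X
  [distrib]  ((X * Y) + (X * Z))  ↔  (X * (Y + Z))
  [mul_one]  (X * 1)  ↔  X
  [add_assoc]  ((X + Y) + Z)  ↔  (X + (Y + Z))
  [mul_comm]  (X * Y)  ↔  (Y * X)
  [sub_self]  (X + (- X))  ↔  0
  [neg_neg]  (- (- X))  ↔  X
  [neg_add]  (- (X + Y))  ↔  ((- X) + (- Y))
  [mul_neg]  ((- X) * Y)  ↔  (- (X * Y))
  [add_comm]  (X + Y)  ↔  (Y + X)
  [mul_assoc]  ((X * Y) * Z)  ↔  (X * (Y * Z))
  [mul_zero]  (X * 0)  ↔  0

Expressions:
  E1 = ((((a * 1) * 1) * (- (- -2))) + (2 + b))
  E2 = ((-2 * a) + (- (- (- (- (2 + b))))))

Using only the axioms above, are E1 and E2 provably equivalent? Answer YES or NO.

YES

step 1: neg_neg (→) rewrites (- (- -2)) into -2, now ((((a * 1) * 1) * -2) + (2 + b))
step 2: mul_one (→) rewrites ((a * 1) * 1) into (a * 1), now (((a * 1) * -2) + (2 + b))
step 3: mul_one (→) rewrites (a * 1) into a, now ((a * -2) + (2 + b))
step 4: neg_neg (←) rewrites (2 + b) into (- (- (2 + b))), now ((a * -2) + (- (- (2 + b))))
step 5: mul_comm (→) rewrites (a * -2) into (-2 * a), now ((-2 * a) + (- (- (2 + b))))
step 6: neg_neg (←) rewrites (- (- (2 + b))) into (- (- (- (- (2 + b))))), which is E2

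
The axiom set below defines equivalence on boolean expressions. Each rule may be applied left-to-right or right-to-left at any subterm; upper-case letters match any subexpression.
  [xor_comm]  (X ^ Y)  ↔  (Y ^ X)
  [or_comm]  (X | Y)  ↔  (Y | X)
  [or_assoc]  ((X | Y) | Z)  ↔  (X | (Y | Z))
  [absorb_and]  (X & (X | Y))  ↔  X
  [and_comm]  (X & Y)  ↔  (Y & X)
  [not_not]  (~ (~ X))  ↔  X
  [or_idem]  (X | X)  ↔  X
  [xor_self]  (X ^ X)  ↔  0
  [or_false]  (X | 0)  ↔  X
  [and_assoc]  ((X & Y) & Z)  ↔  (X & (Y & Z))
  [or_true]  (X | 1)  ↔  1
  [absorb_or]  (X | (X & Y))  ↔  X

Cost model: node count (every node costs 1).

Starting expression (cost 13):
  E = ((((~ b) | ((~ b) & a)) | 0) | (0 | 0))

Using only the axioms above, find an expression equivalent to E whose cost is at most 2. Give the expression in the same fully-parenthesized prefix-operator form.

1. [absorb_or →] ((~ b) | ((~ b) & a))  →  (~ b);  E = (((~ b) | 0) | (0 | 0))
2. [or_false →] ((~ b) | 0)  →  (~ b);  E = ((~ b) | (0 | 0))
3. [or_idem →] (0 | 0)  →  0;  E = ((~ b) | 0)
4. [or_false →] ((~ b) | 0)  →  (~ b);  cost 2 ≤ 2, done

(~ b)   [cost 2]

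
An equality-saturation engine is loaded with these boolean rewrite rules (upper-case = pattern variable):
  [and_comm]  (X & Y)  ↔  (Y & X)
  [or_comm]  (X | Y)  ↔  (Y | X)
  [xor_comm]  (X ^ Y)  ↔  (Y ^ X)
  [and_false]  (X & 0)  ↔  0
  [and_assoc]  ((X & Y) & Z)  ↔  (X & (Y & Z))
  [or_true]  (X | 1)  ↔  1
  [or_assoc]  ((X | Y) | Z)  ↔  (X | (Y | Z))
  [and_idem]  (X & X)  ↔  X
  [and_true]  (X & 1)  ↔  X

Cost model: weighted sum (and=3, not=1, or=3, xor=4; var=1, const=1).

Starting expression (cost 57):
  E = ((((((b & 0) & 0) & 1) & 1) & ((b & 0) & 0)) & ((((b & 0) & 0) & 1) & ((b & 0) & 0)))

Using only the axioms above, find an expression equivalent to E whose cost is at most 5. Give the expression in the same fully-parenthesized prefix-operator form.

step 1: and_true (→) rewrites ((((b & 0) & 0) & 1) & 1) into (((b & 0) & 0) & 1), now (((((b & 0) & 0) & 1) & ((b & 0) & 0)) & ((((b & 0) & 0) & 1) & ((b & 0) & 0)))
step 2: and_idem (→) rewrites (((((b & 0) & 0) & 1) & ((b & 0) & 0)) & ((((b & 0) & 0) & 1) & ((b & 0) & 0))) into ((((b & 0) & 0) & 1) & ((b & 0) & 0))
step 3: and_true (→) rewrites (((b & 0) & 0) & 1) into ((b & 0) & 0), now (((b & 0) & 0) & ((b & 0) & 0))
step 4: and_idem (→) rewrites (((b & 0) & 0) & ((b & 0) & 0)) into ((b & 0) & 0)
step 5: and_false (→) rewrites (b & 0) into 0, reaching cost 5 (bound 5)

(0 & 0)   [cost 5]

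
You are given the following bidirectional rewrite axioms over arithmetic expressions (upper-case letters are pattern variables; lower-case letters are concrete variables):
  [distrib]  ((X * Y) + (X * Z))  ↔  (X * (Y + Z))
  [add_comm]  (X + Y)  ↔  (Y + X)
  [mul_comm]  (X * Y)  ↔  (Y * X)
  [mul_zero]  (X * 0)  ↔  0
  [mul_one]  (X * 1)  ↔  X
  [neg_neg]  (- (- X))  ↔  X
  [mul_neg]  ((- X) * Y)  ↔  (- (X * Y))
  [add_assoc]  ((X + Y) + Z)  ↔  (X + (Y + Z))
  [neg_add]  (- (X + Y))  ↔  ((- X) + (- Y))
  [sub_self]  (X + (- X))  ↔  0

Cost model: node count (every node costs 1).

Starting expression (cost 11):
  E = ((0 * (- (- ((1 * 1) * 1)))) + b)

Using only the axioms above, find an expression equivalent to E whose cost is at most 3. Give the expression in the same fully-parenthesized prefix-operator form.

(0 + b)   [cost 3]

1. [neg_neg →] (- (- ((1 * 1) * 1)))  →  ((1 * 1) * 1);  E = ((0 * ((1 * 1) * 1)) + b)
2. [mul_one →] ((1 * 1) * 1)  →  (1 * 1);  E = ((0 * (1 * 1)) + b)
3. [mul_one →] (1 * 1)  →  1;  E = ((0 * 1) + b)
4. [mul_one →] (0 * 1)  →  0;  cost 3 ≤ 3, done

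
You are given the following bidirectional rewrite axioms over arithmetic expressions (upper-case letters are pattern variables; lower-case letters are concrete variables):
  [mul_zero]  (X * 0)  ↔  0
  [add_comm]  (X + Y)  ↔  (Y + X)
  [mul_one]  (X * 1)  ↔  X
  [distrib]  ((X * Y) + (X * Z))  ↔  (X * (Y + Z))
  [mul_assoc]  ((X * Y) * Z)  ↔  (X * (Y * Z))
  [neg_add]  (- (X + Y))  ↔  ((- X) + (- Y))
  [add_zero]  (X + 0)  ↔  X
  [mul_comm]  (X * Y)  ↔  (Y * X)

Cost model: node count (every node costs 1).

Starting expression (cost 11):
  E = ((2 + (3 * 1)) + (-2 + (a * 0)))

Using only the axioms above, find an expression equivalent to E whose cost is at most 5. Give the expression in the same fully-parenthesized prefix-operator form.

step 1: mul_one (→) rewrites (3 * 1) into 3, now ((2 + 3) + (-2 + (a * 0)))
step 2: mul_zero (→) rewrites (a * 0) into 0, now ((2 + 3) + (-2 + 0))
step 3: add_zero (→) rewrites (-2 + 0) into -2, reaching cost 5 (bound 5)

((2 + 3) + -2)   [cost 5]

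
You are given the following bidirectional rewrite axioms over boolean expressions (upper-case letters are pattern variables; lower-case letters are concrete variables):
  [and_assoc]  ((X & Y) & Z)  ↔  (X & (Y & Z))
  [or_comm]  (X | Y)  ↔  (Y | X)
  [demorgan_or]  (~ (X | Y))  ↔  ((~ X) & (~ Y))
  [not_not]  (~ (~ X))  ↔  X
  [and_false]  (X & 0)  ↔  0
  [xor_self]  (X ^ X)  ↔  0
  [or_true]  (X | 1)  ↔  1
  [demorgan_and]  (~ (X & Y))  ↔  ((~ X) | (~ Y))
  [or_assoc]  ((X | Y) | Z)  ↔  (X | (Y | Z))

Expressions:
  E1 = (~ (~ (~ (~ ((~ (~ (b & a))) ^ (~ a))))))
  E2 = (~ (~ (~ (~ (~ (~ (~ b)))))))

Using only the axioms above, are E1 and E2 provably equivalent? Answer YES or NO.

NO

Every axiom is a valid identity, so a rewrite proof would force E1 and E2 to agree under every assignment.
At a=0, b=1: E1 = 1 but E2 = 0; they differ, so no derivation exists.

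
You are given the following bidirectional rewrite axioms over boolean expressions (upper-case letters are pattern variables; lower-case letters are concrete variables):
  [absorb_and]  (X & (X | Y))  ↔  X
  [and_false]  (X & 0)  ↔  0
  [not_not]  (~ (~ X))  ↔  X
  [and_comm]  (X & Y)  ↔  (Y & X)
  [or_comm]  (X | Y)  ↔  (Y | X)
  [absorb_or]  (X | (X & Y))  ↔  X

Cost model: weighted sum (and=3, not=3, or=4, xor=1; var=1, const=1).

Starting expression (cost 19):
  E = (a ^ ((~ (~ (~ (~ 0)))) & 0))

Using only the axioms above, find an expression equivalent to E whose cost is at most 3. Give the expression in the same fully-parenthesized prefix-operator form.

1. [not_not →] (~ (~ 0))  →  0;  E = (a ^ ((~ (~ 0)) & 0))
2. [not_not →] (~ (~ 0))  →  0;  E = (a ^ (0 & 0))
3. [and_false →] (0 & 0)  →  0;  cost 3 ≤ 3, done

(a ^ 0)   [cost 3]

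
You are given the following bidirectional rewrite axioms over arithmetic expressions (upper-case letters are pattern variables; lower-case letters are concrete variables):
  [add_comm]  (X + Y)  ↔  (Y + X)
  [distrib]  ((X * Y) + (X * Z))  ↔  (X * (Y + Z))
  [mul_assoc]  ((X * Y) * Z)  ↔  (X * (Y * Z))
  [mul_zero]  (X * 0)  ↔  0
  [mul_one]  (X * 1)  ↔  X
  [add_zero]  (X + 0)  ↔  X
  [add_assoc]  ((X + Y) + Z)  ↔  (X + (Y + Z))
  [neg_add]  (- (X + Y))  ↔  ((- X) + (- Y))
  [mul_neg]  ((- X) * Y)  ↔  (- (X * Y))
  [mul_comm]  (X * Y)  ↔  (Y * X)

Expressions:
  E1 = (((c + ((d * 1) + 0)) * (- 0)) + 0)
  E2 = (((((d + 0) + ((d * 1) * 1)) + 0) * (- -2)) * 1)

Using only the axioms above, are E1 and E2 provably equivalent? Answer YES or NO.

The axioms are sound identities: if E1 ↔* E2 then E1 and E2 evaluate identically under any assignment.
Under c=0, d=1: E1 evaluates to 0, E2 to 4. Distinct ⇒ no rewrite sequence connects them.

NO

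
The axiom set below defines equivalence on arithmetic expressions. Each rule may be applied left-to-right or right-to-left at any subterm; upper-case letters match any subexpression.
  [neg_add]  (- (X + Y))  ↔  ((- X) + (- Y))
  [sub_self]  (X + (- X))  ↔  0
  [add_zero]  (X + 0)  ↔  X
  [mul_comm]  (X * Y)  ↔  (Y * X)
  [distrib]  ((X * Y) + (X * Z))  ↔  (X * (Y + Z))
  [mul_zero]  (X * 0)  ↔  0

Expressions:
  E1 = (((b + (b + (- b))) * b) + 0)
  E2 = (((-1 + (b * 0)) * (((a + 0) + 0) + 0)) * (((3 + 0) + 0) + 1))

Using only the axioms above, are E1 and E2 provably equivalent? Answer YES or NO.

The axioms are sound identities: if E1 ↔* E2 then E1 and E2 evaluate identically under any assignment.
Under a=0, b=1: E1 evaluates to 1, E2 to 0. Distinct ⇒ no rewrite sequence connects them.

NO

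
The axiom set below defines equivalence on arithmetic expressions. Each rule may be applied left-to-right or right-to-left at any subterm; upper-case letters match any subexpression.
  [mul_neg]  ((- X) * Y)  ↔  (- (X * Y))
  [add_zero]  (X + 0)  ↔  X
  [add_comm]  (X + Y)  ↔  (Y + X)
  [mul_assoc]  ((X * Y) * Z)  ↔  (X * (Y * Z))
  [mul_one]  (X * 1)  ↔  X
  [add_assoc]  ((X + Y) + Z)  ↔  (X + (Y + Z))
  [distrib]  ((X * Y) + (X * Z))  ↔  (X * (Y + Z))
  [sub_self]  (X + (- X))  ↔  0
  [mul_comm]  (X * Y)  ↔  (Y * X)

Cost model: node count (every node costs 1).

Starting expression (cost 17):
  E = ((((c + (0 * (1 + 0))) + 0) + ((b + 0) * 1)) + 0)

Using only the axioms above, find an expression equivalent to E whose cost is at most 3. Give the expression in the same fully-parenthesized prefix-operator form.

(1) ((((c + (0 * (1 + 0))) + 0) + ((b + 0) * 1)) + 0)  =[add_zero →]=  (((c + (0 * (1 + 0))) + 0) + ((b + 0) * 1))
(2) (1 + 0)  =[add_zero →]=  1    ⊢ (((c + (0 * 1)) + 0) + ((b + 0) * 1))
(3) (0 * 1)  =[mul_one →]=  0    ⊢ (((c + 0) + 0) + ((b + 0) * 1))
(4) ((c + 0) + 0)  =[add_zero →]=  (c + 0)    ⊢ ((c + 0) + ((b + 0) * 1))
(5) ((b + 0) * 1)  =[mul_one →]=  (b + 0)    ⊢ ((c + 0) + (b + 0))
(6) (c + 0)  =[add_zero →]=  c    ⊢ (c + (b + 0))
(7) (b + 0)  =[add_zero →]=  b    ⊢ cost 3, within 3

(c + b)   [cost 3]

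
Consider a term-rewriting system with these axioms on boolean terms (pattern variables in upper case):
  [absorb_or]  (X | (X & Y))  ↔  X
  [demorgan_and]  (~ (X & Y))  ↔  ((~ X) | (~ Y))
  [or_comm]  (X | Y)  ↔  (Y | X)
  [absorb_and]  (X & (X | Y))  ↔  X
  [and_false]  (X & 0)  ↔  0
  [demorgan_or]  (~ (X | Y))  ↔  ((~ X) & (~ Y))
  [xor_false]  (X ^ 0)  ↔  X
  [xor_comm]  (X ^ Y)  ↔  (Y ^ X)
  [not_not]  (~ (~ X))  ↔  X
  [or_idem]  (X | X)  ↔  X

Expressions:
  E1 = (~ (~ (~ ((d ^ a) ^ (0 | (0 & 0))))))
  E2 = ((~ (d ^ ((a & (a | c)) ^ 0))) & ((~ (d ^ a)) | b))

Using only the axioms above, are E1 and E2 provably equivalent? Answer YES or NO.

(1) (0 | (0 & 0))  =[absorb_or →]=  0    ⊢ (~ (~ (~ ((d ^ a) ^ 0))))
(2) ((d ^ a) ^ 0)  =[xor_false →]=  (d ^ a)    ⊢ (~ (~ (~ (d ^ a))))
(3) (~ (~ (~ (d ^ a))))  =[not_not →]=  (~ (d ^ a))
(4) (~ (d ^ a))  =[absorb_and ←]=  ((~ (d ^ a)) & ((~ (d ^ a)) | b))
(5) a  =[xor_false ←]=  (a ^ 0)    ⊢ ((~ (d ^ (a ^ 0))) & ((~ (d ^ a)) | b))
(6) a  =[absorb_and ←]=  (a & (a | c))    ⊢ E2

YES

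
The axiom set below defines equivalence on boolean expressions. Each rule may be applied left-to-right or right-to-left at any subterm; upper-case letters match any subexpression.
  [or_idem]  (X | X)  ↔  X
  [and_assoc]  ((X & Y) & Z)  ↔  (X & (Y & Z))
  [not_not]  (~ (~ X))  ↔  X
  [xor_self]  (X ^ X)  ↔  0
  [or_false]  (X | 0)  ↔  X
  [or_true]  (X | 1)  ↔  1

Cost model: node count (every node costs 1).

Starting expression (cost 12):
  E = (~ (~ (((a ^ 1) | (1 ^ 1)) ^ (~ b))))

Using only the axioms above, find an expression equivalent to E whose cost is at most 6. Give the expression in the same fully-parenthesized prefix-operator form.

1. [not_not →] (~ (~ (((a ^ 1) | (1 ^ 1)) ^ (~ b))))  →  (((a ^ 1) | (1 ^ 1)) ^ (~ b))
2. [xor_self →] (1 ^ 1)  →  0;  E = (((a ^ 1) | 0) ^ (~ b))
3. [or_false →] ((a ^ 1) | 0)  →  (a ^ 1);  cost 6 ≤ 6, done

((a ^ 1) ^ (~ b))   [cost 6]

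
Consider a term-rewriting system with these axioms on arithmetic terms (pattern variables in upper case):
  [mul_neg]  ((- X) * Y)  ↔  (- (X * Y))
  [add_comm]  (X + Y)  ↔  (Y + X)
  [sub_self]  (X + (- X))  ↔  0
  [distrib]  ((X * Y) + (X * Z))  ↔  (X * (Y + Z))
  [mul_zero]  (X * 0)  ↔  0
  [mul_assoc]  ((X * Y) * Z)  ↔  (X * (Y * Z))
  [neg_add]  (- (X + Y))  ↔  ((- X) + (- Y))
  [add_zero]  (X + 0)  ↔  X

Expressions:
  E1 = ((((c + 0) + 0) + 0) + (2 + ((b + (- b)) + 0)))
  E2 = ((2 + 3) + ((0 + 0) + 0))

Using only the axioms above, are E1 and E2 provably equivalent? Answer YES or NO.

NO

All listed rules preserve value, hence provable equivalence implies equal values everywhere; look for a separating assignment.
b=0, c=0 gives E1 ↦ 2, E2 ↦ 5; values differ ⇒ not provably equivalent.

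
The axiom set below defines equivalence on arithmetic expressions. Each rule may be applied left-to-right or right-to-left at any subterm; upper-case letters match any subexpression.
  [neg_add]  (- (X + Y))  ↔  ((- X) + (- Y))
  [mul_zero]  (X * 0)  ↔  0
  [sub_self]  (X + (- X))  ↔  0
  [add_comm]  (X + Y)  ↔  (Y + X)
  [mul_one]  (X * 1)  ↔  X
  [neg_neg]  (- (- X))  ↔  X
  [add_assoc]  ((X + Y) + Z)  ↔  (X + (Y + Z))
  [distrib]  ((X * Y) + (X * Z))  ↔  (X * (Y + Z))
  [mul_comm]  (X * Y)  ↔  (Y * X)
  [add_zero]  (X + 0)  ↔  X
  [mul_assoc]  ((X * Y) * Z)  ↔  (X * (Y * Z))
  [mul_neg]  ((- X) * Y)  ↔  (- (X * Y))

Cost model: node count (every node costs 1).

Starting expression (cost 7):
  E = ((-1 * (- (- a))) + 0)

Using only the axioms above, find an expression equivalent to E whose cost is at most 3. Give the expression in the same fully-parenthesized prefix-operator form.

(a * -1)   [cost 3]

1. [neg_neg →] (- (- a))  →  a;  E = ((-1 * a) + 0)
2. [mul_comm →] (-1 * a)  →  (a * -1);  E = ((a * -1) + 0)
3. [add_zero →] ((a * -1) + 0)  →  (a * -1);  cost 3 ≤ 3, done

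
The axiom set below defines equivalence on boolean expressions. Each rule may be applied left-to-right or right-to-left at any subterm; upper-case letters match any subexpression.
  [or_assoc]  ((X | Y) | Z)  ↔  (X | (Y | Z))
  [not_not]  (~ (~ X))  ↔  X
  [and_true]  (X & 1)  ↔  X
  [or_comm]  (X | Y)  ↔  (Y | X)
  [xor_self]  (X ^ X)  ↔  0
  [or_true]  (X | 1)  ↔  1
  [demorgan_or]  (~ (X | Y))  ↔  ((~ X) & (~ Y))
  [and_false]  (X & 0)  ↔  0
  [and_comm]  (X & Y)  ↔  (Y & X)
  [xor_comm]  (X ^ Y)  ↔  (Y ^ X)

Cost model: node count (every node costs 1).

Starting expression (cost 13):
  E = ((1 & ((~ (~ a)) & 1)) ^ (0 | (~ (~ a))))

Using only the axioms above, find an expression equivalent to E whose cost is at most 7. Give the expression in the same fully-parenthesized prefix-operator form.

((1 & a) ^ (0 | a))   [cost 7]

step 1: not_not (→) rewrites (~ (~ a)) into a, now ((1 & ((~ (~ a)) & 1)) ^ (0 | a))
step 2: and_true (→) rewrites ((~ (~ a)) & 1) into (~ (~ a)), now ((1 & (~ (~ a))) ^ (0 | a))
step 3: not_not (→) rewrites (~ (~ a)) into a, reaching cost 7 (bound 7)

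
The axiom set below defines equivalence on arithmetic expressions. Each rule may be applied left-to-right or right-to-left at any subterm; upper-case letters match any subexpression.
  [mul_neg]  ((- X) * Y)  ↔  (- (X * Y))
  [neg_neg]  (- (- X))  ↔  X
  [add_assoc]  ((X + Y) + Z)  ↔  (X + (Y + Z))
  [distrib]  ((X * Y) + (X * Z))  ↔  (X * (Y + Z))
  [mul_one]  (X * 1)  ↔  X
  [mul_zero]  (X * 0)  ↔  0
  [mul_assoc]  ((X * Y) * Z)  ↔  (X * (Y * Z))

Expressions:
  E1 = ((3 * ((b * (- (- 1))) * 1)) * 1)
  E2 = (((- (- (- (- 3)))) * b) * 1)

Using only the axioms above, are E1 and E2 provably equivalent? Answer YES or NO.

(1) ((b * (- (- 1))) * 1)  =[mul_one →]=  (b * (- (- 1)))    ⊢ ((3 * (b * (- (- 1)))) * 1)
(2) (- (- 1))  =[neg_neg →]=  1    ⊢ ((3 * (b * 1)) * 1)
(3) (b * 1)  =[mul_one →]=  b    ⊢ ((3 * b) * 1)
(4) ((3 * b) * 1)  =[mul_assoc →]=  (3 * (b * 1))
(5) (b * 1)  =[mul_one →]=  b    ⊢ (3 * b)
(6) 3  =[neg_neg ←]=  (- (- 3))    ⊢ ((- (- 3)) * b)
(7) (- (- 3))  =[neg_neg ←]=  (- (- (- (- 3))))    ⊢ ((- (- (- (- 3)))) * b)
(8) ((- (- (- (- 3)))) * b)  =[mul_one ←]=  (((- (- (- (- 3)))) * b) * 1)    ⊢ E2

YES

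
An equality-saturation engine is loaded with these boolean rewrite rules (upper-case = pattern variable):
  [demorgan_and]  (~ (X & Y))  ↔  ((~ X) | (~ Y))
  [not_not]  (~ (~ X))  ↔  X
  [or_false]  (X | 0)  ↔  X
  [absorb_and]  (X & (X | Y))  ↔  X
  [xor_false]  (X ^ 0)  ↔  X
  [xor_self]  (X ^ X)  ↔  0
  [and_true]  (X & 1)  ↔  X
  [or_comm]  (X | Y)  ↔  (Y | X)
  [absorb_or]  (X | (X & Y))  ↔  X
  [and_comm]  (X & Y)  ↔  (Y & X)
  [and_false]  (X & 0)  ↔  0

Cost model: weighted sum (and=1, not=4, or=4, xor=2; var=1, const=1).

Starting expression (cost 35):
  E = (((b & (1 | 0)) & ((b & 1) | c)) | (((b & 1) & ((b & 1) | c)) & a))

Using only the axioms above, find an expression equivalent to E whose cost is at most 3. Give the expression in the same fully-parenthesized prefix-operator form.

(b & 1)   [cost 3]

1. [or_false →] (1 | 0)  →  1;  E = (((b & 1) & ((b & 1) | c)) | (((b & 1) & ((b & 1) | c)) & a))
2. [absorb_or →] (((b & 1) & ((b & 1) | c)) | (((b & 1) & ((b & 1) | c)) & a))  →  ((b & 1) & ((b & 1) | c))
3. [absorb_and →] ((b & 1) & ((b & 1) | c))  →  (b & 1);  cost 3 ≤ 3, done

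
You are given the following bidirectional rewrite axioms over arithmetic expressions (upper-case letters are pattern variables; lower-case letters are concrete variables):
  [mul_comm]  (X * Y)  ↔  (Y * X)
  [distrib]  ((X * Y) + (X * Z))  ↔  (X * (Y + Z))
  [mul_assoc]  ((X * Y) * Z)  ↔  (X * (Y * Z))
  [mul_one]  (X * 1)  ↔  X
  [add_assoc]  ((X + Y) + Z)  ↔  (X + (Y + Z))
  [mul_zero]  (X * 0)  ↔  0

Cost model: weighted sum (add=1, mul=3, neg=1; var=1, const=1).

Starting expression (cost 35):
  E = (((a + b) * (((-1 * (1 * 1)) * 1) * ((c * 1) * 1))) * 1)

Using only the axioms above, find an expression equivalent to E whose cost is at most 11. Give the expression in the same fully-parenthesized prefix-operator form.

(1) ((-1 * (1 * 1)) * 1)  =[mul_one →]=  (-1 * (1 * 1))    ⊢ (((a + b) * ((-1 * (1 * 1)) * ((c * 1) * 1))) * 1)
(2) ((a + b) * ((-1 * (1 * 1)) * ((c * 1) * 1)))  =[mul_comm →]=  (((-1 * (1 * 1)) * ((c * 1) * 1)) * (a + b))    ⊢ ((((-1 * (1 * 1)) * ((c * 1) * 1)) * (a + b)) * 1)
(3) ((((-1 * (1 * 1)) * ((c * 1) * 1)) * (a + b)) * 1)  =[mul_one →]=  (((-1 * (1 * 1)) * ((c * 1) * 1)) * (a + b))
(4) ((c * 1) * 1)  =[mul_one →]=  (c * 1)    ⊢ (((-1 * (1 * 1)) * (c * 1)) * (a + b))
(5) (c * 1)  =[mul_one →]=  c    ⊢ (((-1 * (1 * 1)) * c) * (a + b))
(6) (1 * 1)  =[mul_one →]=  1    ⊢ (((-1 * 1) * c) * (a + b))
(7) (-1 * 1)  =[mul_one →]=  -1    ⊢ cost 11, within 11

((-1 * c) * (a + b))   [cost 11]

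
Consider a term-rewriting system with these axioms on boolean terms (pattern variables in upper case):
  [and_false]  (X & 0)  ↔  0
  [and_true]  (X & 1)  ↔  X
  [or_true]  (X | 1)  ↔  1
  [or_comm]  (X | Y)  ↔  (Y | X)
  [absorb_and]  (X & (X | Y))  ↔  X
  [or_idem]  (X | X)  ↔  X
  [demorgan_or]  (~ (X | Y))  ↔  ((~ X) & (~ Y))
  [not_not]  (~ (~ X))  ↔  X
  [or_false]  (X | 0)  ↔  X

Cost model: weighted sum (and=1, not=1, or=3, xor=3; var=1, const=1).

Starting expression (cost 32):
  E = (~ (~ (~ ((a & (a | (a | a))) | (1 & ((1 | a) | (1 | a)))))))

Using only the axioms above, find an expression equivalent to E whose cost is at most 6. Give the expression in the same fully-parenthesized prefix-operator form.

1. [not_not →] (~ (~ (~ ((a & (a | (a | a))) | (1 & ((1 | a) | (1 | a)))))))  →  (~ ((a & (a | (a | a))) | (1 & ((1 | a) | (1 | a)))))
2. [or_idem →] (a | a)  →  a;  E = (~ ((a & (a | a)) | (1 & ((1 | a) | (1 | a)))))
3. [or_idem →] ((1 | a) | (1 | a))  →  (1 | a);  E = (~ ((a & (a | a)) | (1 & (1 | a))))
4. [absorb_and →] (1 & (1 | a))  →  1;  E = (~ ((a & (a | a)) | 1))
5. [absorb_and →] (a & (a | a))  →  a;  cost 6 ≤ 6, done

(~ (a | 1))   [cost 6]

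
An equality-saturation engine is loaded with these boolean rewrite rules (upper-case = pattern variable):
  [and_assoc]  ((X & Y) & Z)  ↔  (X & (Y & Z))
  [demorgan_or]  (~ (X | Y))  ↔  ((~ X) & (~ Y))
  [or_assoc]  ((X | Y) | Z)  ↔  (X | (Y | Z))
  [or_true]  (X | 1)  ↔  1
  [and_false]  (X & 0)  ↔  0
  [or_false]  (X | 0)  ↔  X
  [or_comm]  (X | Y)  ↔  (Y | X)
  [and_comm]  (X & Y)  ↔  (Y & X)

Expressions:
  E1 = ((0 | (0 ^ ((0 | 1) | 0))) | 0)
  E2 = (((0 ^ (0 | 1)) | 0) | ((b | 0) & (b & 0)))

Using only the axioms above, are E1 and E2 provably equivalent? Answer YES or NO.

1. [or_false →] ((0 | 1) | 0)  →  (0 | 1);  E1 = ((0 | (0 ^ (0 | 1))) | 0)
2. [or_false →] ((0 | (0 ^ (0 | 1))) | 0)  →  (0 | (0 ^ (0 | 1)))
3. [or_comm →] (0 | 1)  →  (1 | 0);  E1 = (0 | (0 ^ (1 | 0)))
4. [or_false →] (1 | 0)  →  1;  E1 = (0 | (0 ^ 1))
5. [or_comm →] (0 | (0 ^ 1))  →  ((0 ^ 1) | 0)
6. [or_false →] ((0 ^ 1) | 0)  →  (0 ^ 1)
7. [or_true ←] 1  →  (0 | 1);  E1 = (0 ^ (0 | 1))
8. [or_false ←] (0 ^ (0 | 1))  →  ((0 ^ (0 | 1)) | 0)
9. [and_false ←] 0  →  (b & 0);  E1 = ((0 ^ (0 | 1)) | (b & 0))
10. [or_false ←] b  →  (b | 0);  E1 = ((0 ^ (0 | 1)) | ((b | 0) & 0))
11. [and_false ←] 0  →  (b & 0);  E1 = ((0 ^ (0 | 1)) | ((b | 0) & (b & 0)))
12. [or_false ←] (0 ^ (0 | 1))  →  ((0 ^ (0 | 1)) | 0);  this is E2

YES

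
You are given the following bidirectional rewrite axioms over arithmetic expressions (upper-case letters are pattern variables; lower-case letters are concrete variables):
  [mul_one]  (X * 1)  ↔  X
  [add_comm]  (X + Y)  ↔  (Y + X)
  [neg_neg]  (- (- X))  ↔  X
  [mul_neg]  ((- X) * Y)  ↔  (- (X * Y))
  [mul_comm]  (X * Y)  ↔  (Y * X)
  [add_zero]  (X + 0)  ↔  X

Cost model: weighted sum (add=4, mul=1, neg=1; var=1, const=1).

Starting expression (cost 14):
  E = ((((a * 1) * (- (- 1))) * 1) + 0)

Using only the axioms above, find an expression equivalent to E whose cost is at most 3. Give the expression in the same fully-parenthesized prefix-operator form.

(a * 1)   [cost 3]

1. [neg_neg →] (- (- 1))  →  1;  E = ((((a * 1) * 1) * 1) + 0)
2. [mul_one →] (a * 1)  →  a;  E = (((a * 1) * 1) + 0)
3. [mul_one →] (a * 1)  →  a;  E = ((a * 1) + 0)
4. [add_zero →] ((a * 1) + 0)  →  (a * 1);  cost 3 ≤ 3, done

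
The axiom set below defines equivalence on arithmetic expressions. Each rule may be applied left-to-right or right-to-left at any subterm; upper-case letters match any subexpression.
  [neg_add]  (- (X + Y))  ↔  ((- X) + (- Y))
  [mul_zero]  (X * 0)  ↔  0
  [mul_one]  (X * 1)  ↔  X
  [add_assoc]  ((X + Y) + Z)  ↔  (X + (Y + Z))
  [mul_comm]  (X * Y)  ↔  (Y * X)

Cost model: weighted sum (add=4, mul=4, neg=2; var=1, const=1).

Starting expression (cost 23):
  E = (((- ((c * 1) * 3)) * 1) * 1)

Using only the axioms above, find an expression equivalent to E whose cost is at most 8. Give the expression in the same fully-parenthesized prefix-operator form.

step 1: mul_one (→) rewrites ((- ((c * 1) * 3)) * 1) into (- ((c * 1) * 3)), now ((- ((c * 1) * 3)) * 1)
step 2: mul_one (→) rewrites (c * 1) into c, now ((- (c * 3)) * 1)
step 3: mul_one (→) rewrites ((- (c * 3)) * 1) into (- (c * 3)), reaching cost 8 (bound 8)

(- (c * 3))   [cost 8]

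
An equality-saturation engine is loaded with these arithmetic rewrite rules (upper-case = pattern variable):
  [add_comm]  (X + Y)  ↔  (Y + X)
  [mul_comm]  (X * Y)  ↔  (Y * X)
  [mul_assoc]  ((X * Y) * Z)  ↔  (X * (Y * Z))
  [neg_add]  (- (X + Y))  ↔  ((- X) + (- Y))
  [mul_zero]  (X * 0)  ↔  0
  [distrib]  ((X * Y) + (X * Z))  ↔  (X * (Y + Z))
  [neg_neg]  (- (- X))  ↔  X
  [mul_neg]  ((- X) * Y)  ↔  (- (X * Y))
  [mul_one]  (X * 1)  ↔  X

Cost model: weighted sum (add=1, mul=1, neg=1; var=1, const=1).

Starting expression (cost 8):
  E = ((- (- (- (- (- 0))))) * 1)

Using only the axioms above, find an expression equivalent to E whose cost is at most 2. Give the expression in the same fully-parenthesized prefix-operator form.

(1) ((- (- (- (- (- 0))))) * 1)  =[mul_one →]=  (- (- (- (- (- 0)))))
(2) (- (- (- (- 0))))  =[neg_neg →]=  (- (- 0))    ⊢ (- (- (- 0)))
(3) (- (- 0))  =[neg_neg →]=  0    ⊢ cost 2, within 2

(- 0)   [cost 2]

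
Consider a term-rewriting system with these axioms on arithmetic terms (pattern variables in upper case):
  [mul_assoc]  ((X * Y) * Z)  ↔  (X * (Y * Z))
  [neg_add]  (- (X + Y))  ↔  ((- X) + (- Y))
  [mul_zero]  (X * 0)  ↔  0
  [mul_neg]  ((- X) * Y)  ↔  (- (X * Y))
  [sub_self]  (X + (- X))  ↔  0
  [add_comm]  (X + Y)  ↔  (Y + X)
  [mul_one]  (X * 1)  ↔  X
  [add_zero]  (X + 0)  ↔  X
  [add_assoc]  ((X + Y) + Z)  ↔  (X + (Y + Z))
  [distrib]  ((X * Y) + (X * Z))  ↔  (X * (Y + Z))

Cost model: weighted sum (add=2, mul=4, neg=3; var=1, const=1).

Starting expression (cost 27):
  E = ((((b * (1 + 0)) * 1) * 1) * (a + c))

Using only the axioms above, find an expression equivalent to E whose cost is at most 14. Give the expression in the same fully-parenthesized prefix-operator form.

(1) (1 + 0)  =[add_zero →]=  1    ⊢ ((((b * 1) * 1) * 1) * (a + c))
(2) (((b * 1) * 1) * 1)  =[mul_one →]=  ((b * 1) * 1)    ⊢ (((b * 1) * 1) * (a + c))
(3) (b * 1)  =[mul_one →]=  b    ⊢ cost 14, within 14

((b * 1) * (a + c))   [cost 14]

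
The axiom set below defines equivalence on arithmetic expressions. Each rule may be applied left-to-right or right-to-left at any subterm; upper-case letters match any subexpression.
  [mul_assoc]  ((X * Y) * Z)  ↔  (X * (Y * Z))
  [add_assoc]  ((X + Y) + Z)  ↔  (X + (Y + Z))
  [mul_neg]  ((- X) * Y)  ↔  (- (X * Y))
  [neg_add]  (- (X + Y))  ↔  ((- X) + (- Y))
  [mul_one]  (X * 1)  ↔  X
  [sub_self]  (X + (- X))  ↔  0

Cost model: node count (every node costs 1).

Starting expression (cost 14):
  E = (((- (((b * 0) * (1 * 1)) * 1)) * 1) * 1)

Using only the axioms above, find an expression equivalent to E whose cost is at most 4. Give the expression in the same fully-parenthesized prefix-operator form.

(- (b * 0))   [cost 4]

step 1: mul_one (→) rewrites (((- (((b * 0) * (1 * 1)) * 1)) * 1) * 1) into ((- (((b * 0) * (1 * 1)) * 1)) * 1)
step 2: mul_one (→) rewrites (1 * 1) into 1, now ((- (((b * 0) * 1) * 1)) * 1)
step 3: mul_one (→) rewrites ((b * 0) * 1) into (b * 0), now ((- ((b * 0) * 1)) * 1)
step 4: mul_one (→) rewrites ((b * 0) * 1) into (b * 0), now ((- (b * 0)) * 1)
step 5: mul_one (→) rewrites ((- (b * 0)) * 1) into (- (b * 0)), reaching cost 4 (bound 4)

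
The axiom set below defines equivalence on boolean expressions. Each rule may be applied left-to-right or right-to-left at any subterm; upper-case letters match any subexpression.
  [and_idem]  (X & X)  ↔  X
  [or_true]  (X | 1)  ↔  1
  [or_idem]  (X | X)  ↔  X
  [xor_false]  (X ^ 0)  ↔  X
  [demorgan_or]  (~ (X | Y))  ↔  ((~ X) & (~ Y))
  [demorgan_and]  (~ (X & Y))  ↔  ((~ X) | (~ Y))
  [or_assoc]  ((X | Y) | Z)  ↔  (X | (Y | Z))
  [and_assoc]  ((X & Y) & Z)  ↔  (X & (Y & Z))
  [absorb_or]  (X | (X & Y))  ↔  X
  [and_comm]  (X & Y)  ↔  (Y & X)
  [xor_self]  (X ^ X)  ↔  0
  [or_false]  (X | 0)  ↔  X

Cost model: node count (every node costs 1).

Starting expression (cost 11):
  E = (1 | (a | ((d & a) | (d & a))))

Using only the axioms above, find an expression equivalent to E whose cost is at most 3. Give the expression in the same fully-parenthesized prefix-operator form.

(1) ((d & a) | (d & a))  =[or_idem →]=  (d & a)    ⊢ (1 | (a | (d & a)))
(2) (d & a)  =[and_comm →]=  (a & d)    ⊢ (1 | (a | (a & d)))
(3) (a | (a & d))  =[absorb_or →]=  a    ⊢ cost 3, within 3

(1 | a)   [cost 3]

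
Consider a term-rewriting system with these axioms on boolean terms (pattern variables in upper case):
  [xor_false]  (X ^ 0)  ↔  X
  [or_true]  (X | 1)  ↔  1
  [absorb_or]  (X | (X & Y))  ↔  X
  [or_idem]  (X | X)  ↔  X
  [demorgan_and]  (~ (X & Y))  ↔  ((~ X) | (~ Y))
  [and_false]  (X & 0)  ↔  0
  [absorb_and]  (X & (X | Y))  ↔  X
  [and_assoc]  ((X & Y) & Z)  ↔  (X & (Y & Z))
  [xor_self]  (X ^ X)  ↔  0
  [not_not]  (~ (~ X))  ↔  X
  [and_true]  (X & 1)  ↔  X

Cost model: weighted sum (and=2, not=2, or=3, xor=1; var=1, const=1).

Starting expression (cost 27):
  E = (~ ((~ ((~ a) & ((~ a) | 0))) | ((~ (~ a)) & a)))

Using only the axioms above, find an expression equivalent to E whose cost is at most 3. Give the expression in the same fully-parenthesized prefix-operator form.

(~ a)   [cost 3]

(1) ((~ a) & ((~ a) | 0))  =[absorb_and →]=  (~ a)    ⊢ (~ ((~ (~ a)) | ((~ (~ a)) & a)))
(2) ((~ (~ a)) | ((~ (~ a)) & a))  =[absorb_or →]=  (~ (~ a))    ⊢ (~ (~ (~ a)))
(3) (~ (~ a))  =[not_not →]=  a    ⊢ cost 3, within 3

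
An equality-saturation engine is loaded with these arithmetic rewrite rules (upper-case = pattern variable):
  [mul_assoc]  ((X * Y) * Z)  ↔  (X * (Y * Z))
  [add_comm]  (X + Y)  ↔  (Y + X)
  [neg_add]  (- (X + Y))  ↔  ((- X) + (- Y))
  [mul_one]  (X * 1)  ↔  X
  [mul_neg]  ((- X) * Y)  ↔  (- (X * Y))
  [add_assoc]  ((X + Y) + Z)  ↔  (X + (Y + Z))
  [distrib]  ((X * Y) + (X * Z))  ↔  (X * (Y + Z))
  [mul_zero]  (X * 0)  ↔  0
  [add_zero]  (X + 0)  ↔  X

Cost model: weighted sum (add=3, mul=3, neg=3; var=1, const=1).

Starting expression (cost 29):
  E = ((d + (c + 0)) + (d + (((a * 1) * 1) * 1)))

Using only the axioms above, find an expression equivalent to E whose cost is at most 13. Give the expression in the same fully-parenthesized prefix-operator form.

((d + c) + (d + a))   [cost 13]

step 1: mul_one (→) rewrites ((a * 1) * 1) into (a * 1), now ((d + (c + 0)) + (d + ((a * 1) * 1)))
step 2: mul_one (→) rewrites ((a * 1) * 1) into (a * 1), now ((d + (c + 0)) + (d + (a * 1)))
step 3: add_zero (→) rewrites (c + 0) into c, now ((d + c) + (d + (a * 1)))
step 4: mul_one (→) rewrites (a * 1) into a, reaching cost 13 (bound 13)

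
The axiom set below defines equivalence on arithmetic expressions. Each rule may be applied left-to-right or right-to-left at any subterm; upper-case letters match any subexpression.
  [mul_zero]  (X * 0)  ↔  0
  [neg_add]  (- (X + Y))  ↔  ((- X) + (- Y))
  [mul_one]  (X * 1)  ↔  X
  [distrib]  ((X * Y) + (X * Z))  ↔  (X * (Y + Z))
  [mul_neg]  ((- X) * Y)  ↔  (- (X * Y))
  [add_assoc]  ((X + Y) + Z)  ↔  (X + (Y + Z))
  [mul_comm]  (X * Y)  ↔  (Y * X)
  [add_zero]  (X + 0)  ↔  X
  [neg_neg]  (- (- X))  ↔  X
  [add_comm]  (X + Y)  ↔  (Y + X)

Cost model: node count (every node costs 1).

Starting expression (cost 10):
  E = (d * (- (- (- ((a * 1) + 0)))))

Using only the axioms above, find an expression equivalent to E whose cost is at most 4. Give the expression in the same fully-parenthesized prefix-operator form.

(1) (- (- ((a * 1) + 0)))  =[neg_neg →]=  ((a * 1) + 0)    ⊢ (d * (- ((a * 1) + 0)))
(2) ((a * 1) + 0)  =[add_zero →]=  (a * 1)    ⊢ (d * (- (a * 1)))
(3) (a * 1)  =[mul_one →]=  a    ⊢ cost 4, within 4

(d * (- a))   [cost 4]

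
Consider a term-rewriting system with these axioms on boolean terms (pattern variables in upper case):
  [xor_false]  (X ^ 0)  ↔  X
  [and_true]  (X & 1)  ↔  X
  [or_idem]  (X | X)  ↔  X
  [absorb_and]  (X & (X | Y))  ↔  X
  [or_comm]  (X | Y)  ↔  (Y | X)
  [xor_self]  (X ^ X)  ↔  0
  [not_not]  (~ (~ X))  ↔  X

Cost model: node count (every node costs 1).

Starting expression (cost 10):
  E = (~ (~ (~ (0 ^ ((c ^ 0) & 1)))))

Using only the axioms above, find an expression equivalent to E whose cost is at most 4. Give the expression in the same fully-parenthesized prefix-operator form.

(1) ((c ^ 0) & 1)  =[and_true →]=  (c ^ 0)    ⊢ (~ (~ (~ (0 ^ (c ^ 0)))))
(2) (c ^ 0)  =[xor_false →]=  c    ⊢ (~ (~ (~ (0 ^ c))))
(3) (~ (~ (~ (0 ^ c))))  =[not_not →]=  (~ (0 ^ c))    ⊢ cost 4, within 4

(~ (0 ^ c))   [cost 4]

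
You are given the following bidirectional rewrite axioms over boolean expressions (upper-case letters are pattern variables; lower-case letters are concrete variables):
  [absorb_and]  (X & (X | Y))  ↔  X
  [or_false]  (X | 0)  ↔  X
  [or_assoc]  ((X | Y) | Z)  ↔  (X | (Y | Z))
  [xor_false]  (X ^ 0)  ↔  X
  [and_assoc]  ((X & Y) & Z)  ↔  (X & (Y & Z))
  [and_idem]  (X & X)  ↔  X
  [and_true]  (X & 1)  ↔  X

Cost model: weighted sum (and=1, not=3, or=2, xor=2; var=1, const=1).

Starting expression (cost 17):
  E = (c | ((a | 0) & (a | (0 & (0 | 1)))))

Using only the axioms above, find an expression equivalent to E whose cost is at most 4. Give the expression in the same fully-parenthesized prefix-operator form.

(c | a)   [cost 4]

1. [absorb_and →] (0 & (0 | 1))  →  0;  E = (c | ((a | 0) & (a | 0)))
2. [and_idem →] ((a | 0) & (a | 0))  →  (a | 0);  E = (c | (a | 0))
3. [or_false →] (a | 0)  →  a;  cost 4 ≤ 4, done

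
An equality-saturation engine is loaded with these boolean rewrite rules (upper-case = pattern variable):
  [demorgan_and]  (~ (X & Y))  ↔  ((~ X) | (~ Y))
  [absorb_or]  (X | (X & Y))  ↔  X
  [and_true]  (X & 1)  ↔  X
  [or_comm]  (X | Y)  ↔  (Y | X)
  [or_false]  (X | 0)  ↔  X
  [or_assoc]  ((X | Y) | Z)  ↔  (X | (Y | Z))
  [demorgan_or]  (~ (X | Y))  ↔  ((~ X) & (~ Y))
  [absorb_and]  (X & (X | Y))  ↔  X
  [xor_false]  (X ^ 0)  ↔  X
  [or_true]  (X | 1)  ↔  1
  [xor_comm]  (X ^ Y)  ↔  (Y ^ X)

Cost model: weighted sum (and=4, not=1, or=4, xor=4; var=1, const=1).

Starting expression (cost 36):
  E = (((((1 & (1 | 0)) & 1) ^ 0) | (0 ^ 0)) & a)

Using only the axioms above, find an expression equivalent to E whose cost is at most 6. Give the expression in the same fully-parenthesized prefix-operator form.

(1 & a)   [cost 6]

step 1: or_false (→) rewrites (1 | 0) into 1, now (((((1 & 1) & 1) ^ 0) | (0 ^ 0)) & a)
step 2: and_true (→) rewrites (1 & 1) into 1, now ((((1 & 1) ^ 0) | (0 ^ 0)) & a)
step 3: and_true (→) rewrites (1 & 1) into 1, now (((1 ^ 0) | (0 ^ 0)) & a)
step 4: xor_false (→) rewrites (0 ^ 0) into 0, now (((1 ^ 0) | 0) & a)
step 5: or_false (→) rewrites ((1 ^ 0) | 0) into (1 ^ 0), now ((1 ^ 0) & a)
step 6: xor_false (→) rewrites (1 ^ 0) into 1, reaching cost 6 (bound 6)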